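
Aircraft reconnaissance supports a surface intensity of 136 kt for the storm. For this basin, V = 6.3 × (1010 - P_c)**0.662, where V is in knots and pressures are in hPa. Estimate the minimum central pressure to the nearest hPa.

906 hPa

ΔP = (V / 6.3)^(1/0.662) = (136/6.3)^1.511.
136/6.3 = 21.587; 21.587^1.511 ≈ 103.61 hPa.
P_c = 1010 − 103.61 = 906.39 ≈ 906 hPa.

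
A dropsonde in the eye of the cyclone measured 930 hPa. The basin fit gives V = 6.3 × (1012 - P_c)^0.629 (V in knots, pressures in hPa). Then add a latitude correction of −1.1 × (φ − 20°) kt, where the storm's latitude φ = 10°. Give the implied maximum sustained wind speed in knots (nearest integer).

ΔP = 1012 − 930 = 82 hPa.
82^0.629 ≈ 15.988.
V ≈ 6.3 × 15.988 ≈ 100.7 kt.
Latitude correction: −1.1 × (10 − 20) = 11 kt.
Corrected V ≈ 111.7 kt → 112 kt.

112 kt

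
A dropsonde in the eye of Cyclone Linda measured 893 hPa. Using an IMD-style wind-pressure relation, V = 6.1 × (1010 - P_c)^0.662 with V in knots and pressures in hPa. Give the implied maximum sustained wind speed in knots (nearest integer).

ΔP = 1010 − 893 = 117 hPa.
117^0.662 ≈ 23.396.
V ≈ 6.1 × 23.396 ≈ 142.7 kt.

143 kt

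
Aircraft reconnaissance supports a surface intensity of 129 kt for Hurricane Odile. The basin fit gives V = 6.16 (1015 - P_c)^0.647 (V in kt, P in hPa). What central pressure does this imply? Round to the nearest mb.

905 mb

ΔP = (V / 6.16)^(1/0.647) = (129/6.16)^1.546.
129/6.16 = 20.942; 20.942^1.546 ≈ 110.09 mb.
P_c = 1015 − 110.09 = 904.91 ≈ 905 mb.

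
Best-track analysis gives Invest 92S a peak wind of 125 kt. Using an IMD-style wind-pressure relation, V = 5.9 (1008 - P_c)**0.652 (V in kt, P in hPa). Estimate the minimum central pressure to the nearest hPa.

900 hPa

ΔP = (V / 5.9)^(1/0.652) = (125/5.9)^1.534.
125/5.9 = 21.186; 21.186^1.534 ≈ 108.10 hPa.
P_c = 1008 − 108.10 = 899.90 ≈ 900 hPa.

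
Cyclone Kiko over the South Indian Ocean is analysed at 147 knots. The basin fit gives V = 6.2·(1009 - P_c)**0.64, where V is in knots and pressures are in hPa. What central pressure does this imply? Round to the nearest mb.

ΔP = (V / 6.2)^(1/0.64) = (147/6.2)^1.562.
147/6.2 = 23.710; 23.710^1.562 ≈ 140.71 mb.
P_c = 1009 − 140.71 = 868.29 ≈ 868 mb.

868 mb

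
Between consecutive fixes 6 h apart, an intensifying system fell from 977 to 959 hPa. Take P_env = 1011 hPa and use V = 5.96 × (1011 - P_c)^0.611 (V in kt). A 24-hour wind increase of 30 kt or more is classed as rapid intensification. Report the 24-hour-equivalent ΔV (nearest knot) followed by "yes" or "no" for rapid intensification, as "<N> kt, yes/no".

V₁: ΔP = 34, V ≈ 5.96 × 34^0.611 ≈ 51.40 kt.
V₂: ΔP = 52, V ≈ 5.96 × 52^0.611 ≈ 66.64 kt.
ΔV over 6 h = 15.24 kt → 24 h equivalent = 15.24 × 24/6 ≈ 60.96 kt.
61 kt ≥ 30 kt ⇒ rapid intensification.

61 kt, yes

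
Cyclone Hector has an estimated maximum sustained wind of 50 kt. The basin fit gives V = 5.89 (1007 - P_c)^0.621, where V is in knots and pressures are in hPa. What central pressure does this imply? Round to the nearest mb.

976 mb

ΔP = (V / 5.89)^(1/0.621) = (50/5.89)^1.610.
50/5.89 = 8.489; 8.489^1.610 ≈ 31.31 mb.
P_c = 1007 − 31.31 = 975.69 ≈ 976 mb.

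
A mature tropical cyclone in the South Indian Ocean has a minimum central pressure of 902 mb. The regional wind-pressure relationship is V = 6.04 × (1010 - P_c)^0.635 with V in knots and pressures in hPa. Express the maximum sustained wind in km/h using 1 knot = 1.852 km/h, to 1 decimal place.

218.7 km/h

ΔP = 1010 − 902 = 108 mb.
V ≈ 6.04 × 108^0.635 = 6.04 × 19.553 ≈ 118.103 kt.
118.103 × 1.852 ≈ 218.73 km/h → 218.7 km/h.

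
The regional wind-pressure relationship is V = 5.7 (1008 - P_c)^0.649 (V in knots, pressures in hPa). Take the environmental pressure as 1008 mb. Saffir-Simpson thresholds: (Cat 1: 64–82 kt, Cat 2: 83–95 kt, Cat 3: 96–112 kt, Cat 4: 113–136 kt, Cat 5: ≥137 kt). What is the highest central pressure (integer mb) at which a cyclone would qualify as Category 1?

966 mb

Category 1 begins at V = 64 kt.
Required ΔP = (64/5.7)^(1/0.649) = 11.228^1.541 ≈ 41.53 mb.
P_c ≤ 1008 − 41.53 = 966.47, so the highest integer P_c is 966 mb.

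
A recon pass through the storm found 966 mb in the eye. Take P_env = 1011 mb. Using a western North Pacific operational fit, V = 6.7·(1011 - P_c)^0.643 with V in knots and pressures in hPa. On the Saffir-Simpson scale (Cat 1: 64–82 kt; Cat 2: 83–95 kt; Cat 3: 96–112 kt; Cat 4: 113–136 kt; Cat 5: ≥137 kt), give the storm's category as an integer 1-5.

ΔP = 1011 − 966 = 45 mb.
V ≈ 6.7 × 45^0.643 = 6.7 × 11.56 ≈ 77 kt.
77 kt falls in the Category 1 band.

1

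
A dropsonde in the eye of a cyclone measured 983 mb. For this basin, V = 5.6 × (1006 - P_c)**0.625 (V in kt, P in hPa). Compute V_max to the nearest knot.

ΔP = 1006 − 983 = 23 mb.
23^0.625 ≈ 7.097.
V ≈ 5.6 × 7.097 ≈ 39.7 kt.

40 kt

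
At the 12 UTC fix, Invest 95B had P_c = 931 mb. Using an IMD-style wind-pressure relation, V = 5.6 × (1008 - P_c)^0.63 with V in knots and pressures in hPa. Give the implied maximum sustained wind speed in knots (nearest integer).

ΔP = 1008 − 931 = 77 mb.
77^0.63 ≈ 15.434.
V ≈ 5.6 × 15.434 ≈ 86.4 kt.

86 kt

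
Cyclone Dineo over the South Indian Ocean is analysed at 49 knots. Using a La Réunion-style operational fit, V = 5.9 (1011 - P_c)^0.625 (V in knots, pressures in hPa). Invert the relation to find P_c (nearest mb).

981 mb

ΔP = (V / 5.9)^(1/0.625) = (49/5.9)^1.600.
49/5.9 = 8.305; 8.305^1.600 ≈ 29.58 mb.
P_c = 1011 − 29.58 = 981.42 ≈ 981 mb.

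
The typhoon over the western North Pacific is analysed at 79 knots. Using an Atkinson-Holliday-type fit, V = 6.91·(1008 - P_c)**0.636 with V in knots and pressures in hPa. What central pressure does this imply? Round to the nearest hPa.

ΔP = (V / 6.91)^(1/0.636) = (79/6.91)^1.572.
79/6.91 = 11.433; 11.433^1.572 ≈ 46.11 hPa.
P_c = 1008 − 46.11 = 961.89 ≈ 962 hPa.

962 hPa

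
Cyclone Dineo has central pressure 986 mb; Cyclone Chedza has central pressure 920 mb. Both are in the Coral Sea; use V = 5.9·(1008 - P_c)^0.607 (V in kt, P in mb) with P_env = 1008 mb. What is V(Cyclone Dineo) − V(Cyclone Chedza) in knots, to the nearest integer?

Cyclone Dineo: ΔP = 22; V ≈ 5.9 × 22^0.607 ≈ 38.52 kt.
Cyclone Chedza: ΔP = 88; V ≈ 5.9 × 88^0.607 ≈ 89.36 kt.
Difference ≈ 38.52 − 89.36 = -50.84 → -51 kt.

-51 kt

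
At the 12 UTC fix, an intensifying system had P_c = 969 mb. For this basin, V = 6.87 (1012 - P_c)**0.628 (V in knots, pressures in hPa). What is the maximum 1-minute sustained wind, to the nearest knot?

73 kt

ΔP = 1012 − 969 = 43 mb.
43^0.628 ≈ 10.613.
V ≈ 6.87 × 10.613 ≈ 72.9 kt.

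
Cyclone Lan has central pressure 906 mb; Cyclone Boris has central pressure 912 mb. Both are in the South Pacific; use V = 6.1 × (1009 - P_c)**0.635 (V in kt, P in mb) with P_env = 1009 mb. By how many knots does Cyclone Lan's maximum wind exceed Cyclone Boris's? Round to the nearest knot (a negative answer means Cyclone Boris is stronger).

4 kt

Cyclone Lan: ΔP = 103; V ≈ 6.1 × 103^0.635 ≈ 115.74 kt.
Cyclone Boris: ΔP = 97; V ≈ 6.1 × 97^0.635 ≈ 111.41 kt.
Difference ≈ 115.74 − 111.41 = 4.33 → 4 kt.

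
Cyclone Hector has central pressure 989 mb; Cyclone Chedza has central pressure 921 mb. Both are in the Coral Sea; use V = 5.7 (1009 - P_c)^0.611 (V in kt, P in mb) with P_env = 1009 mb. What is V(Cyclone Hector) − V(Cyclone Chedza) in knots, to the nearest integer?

Cyclone Hector: ΔP = 20; V ≈ 5.7 × 20^0.611 ≈ 35.55 kt.
Cyclone Chedza: ΔP = 88; V ≈ 5.7 × 88^0.611 ≈ 87.89 kt.
Difference ≈ 35.55 − 87.89 = -52.34 → -52 kt.

-52 kt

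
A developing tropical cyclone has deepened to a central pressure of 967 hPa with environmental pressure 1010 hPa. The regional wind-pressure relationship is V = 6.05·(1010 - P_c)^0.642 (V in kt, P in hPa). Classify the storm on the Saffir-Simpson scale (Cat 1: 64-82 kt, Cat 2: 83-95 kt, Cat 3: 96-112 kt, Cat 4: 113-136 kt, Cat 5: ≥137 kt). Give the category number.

ΔP = 1010 − 967 = 43 hPa.
V ≈ 6.05 × 43^0.642 = 6.05 × 11.19 ≈ 68 kt.
68 kt falls in the Category 1 band.

1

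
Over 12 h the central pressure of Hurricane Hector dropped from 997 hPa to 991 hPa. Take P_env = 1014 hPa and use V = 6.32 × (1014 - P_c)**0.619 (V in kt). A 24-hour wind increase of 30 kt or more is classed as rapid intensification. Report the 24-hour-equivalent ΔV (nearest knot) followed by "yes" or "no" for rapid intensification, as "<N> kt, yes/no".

15 kt, no

V₁: ΔP = 17, V ≈ 6.32 × 17^0.619 ≈ 36.51 kt.
V₂: ΔP = 23, V ≈ 6.32 × 23^0.619 ≈ 44.02 kt.
ΔV over 12 h = 7.51 kt → 24 h equivalent = 7.51 × 24/12 ≈ 15.02 kt.
15 kt < 30 kt ⇒ not rapid intensification.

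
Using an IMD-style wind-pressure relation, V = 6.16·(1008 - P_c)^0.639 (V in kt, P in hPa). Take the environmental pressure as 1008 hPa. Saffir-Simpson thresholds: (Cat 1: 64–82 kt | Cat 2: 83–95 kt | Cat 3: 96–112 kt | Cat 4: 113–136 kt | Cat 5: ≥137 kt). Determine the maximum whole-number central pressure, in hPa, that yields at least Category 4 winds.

913 hPa

Category 4 begins at V = 113 kt.
Required ΔP = (113/6.16)^(1/0.639) = 18.344^1.565 ≈ 94.91 hPa.
P_c ≤ 1008 − 94.91 = 913.09, so the highest integer P_c is 913 hPa.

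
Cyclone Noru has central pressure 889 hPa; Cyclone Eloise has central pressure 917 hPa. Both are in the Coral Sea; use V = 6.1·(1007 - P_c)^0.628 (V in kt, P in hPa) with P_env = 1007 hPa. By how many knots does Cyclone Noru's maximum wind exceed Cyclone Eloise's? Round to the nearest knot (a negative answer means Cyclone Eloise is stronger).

19 kt

Cyclone Noru: ΔP = 118; V ≈ 6.1 × 118^0.628 ≈ 122.03 kt.
Cyclone Eloise: ΔP = 90; V ≈ 6.1 × 90^0.628 ≈ 102.94 kt.
Difference ≈ 122.03 − 102.94 = 19.09 → 19 kt.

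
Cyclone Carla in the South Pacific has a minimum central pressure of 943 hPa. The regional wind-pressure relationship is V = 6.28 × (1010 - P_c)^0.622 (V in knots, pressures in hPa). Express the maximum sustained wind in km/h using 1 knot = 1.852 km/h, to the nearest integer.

ΔP = 1010 − 943 = 67 hPa.
V ≈ 6.28 × 67^0.622 = 6.28 × 13.672 ≈ 85.857 kt.
85.857 × 1.852 ≈ 159.01 km/h → 159 km/h.

159 km/h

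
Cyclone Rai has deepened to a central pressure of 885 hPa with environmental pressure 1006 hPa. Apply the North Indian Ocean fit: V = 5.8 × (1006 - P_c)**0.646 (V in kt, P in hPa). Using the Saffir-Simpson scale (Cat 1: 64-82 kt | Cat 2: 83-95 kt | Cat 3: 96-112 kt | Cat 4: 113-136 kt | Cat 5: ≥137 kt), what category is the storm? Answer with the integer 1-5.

ΔP = 1006 − 885 = 121 hPa.
V ≈ 5.8 × 121^0.646 = 5.8 × 22.16 ≈ 129 kt.
129 kt falls in the Category 4 band.

4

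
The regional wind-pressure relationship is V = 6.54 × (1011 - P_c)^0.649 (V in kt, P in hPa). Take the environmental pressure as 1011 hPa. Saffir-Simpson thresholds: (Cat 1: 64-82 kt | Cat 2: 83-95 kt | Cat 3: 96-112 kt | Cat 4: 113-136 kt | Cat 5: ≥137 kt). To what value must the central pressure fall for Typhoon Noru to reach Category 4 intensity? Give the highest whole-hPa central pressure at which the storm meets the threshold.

Category 4 begins at V = 113 kt.
Required ΔP = (113/6.54)^(1/0.649) = 17.278^1.541 ≈ 80.68 hPa.
P_c ≤ 1011 − 80.68 = 930.32, so the highest integer P_c is 930 hPa.

930 hPa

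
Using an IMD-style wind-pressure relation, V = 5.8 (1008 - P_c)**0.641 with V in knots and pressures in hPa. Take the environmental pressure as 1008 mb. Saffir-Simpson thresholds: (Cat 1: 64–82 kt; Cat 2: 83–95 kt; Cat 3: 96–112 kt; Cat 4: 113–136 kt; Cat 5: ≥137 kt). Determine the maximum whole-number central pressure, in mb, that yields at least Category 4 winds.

905 mb

Category 4 begins at V = 113 kt.
Required ΔP = (113/5.8)^(1/0.641) = 19.483^1.560 ≈ 102.79 mb.
P_c ≤ 1008 − 102.79 = 905.21, so the highest integer P_c is 905 mb.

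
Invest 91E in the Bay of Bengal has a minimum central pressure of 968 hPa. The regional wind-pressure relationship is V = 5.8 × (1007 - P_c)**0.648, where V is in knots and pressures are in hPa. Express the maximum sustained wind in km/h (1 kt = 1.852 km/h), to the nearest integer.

ΔP = 1007 − 968 = 39 hPa.
V ≈ 5.8 × 39^0.648 = 5.8 × 10.740 ≈ 62.293 kt.
62.293 × 1.852 ≈ 115.37 km/h → 115 km/h.

115 km/h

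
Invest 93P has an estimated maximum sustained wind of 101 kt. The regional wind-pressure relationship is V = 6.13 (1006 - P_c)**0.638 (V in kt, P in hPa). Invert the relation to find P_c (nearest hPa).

925 hPa

ΔP = (V / 6.13)^(1/0.638) = (101/6.13)^1.567.
101/6.13 = 16.476; 16.476^1.567 ≈ 80.78 hPa.
P_c = 1006 − 80.78 = 925.22 ≈ 925 hPa.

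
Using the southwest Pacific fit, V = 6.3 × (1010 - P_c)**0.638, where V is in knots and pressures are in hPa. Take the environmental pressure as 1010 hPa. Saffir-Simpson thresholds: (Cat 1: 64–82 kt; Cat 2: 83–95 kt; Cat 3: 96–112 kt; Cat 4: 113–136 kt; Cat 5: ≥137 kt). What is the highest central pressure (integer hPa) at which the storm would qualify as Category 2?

Category 2 begins at V = 83 kt.
Required ΔP = (83/6.3)^(1/0.638) = 13.175^1.567 ≈ 56.90 hPa.
P_c ≤ 1010 − 56.90 = 953.10, so the highest integer P_c is 953 hPa.

953 hPa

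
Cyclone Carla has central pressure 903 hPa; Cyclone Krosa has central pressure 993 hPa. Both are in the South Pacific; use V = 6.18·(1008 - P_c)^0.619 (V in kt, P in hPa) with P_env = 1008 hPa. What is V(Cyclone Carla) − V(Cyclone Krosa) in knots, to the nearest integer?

77 kt

Cyclone Carla: ΔP = 105; V ≈ 6.18 × 105^0.619 ≈ 110.18 kt.
Cyclone Krosa: ΔP = 15; V ≈ 6.18 × 15^0.619 ≈ 33.04 kt.
Difference ≈ 110.18 − 33.04 = 77.14 → 77 kt.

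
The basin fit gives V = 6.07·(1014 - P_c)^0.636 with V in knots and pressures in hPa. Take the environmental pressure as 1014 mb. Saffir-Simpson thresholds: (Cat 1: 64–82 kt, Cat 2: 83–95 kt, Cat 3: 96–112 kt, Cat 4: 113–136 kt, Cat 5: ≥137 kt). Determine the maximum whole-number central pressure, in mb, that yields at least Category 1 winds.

973 mb

Category 1 begins at V = 64 kt.
Required ΔP = (64/6.07)^(1/0.636) = 10.544^1.572 ≈ 40.60 mb.
P_c ≤ 1014 − 40.60 = 973.40, so the highest integer P_c is 973 mb.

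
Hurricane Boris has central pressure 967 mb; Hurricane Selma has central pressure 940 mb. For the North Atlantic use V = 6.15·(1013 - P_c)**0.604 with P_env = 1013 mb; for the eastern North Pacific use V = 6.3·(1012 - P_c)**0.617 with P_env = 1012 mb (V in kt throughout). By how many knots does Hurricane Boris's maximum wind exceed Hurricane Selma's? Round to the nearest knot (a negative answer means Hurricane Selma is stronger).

-26 kt

Hurricane Boris: ΔP = 46; V ≈ 6.15 × 46^0.604 ≈ 62.11 kt.
Hurricane Selma: ΔP = 72; V ≈ 6.3 × 72^0.617 ≈ 88.17 kt.
Difference ≈ 62.11 − 88.17 = -26.06 → -26 kt.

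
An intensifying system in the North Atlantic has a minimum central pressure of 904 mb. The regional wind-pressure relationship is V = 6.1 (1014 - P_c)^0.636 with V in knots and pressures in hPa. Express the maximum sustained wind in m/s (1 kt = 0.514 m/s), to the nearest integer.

ΔP = 1014 − 904 = 110 mb.
V ≈ 6.1 × 110^0.636 = 6.1 × 19.876 ≈ 121.243 kt.
121.243 × 0.514 ≈ 62.32 m/s → 62 m/s.

62 m/s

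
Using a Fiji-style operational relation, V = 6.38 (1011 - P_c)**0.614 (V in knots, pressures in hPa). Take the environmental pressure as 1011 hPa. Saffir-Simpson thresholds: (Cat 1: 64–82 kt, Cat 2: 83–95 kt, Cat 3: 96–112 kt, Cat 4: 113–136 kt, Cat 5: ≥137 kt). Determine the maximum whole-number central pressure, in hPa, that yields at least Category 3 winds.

928 hPa

Category 3 begins at V = 96 kt.
Required ΔP = (96/6.38)^(1/0.614) = 15.047^1.629 ≈ 82.73 hPa.
P_c ≤ 1011 − 82.73 = 928.27, so the highest integer P_c is 928 hPa.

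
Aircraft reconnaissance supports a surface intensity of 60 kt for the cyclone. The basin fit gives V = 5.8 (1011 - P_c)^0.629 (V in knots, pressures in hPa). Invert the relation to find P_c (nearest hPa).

970 hPa

ΔP = (V / 5.8)^(1/0.629) = (60/5.8)^1.590.
60/5.8 = 10.345; 10.345^1.590 ≈ 41.04 hPa.
P_c = 1011 − 41.04 = 969.96 ≈ 970 hPa.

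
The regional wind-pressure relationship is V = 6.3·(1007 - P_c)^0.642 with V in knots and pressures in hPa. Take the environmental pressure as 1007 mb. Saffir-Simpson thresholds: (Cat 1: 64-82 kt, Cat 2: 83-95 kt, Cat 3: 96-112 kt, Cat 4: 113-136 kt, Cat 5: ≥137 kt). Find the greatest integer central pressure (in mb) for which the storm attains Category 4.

Category 4 begins at V = 113 kt.
Required ΔP = (113/6.3)^(1/0.642) = 17.937^1.558 ≈ 89.71 mb.
P_c ≤ 1007 − 89.71 = 917.29, so the highest integer P_c is 917 mb.

917 mb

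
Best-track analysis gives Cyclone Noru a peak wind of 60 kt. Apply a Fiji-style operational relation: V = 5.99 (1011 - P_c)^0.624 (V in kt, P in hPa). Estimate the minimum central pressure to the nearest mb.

971 mb

ΔP = (V / 5.99)^(1/0.624) = (60/5.99)^1.603.
60/5.99 = 10.017; 10.017^1.603 ≈ 40.15 mb.
P_c = 1011 − 40.15 = 970.85 ≈ 971 mb.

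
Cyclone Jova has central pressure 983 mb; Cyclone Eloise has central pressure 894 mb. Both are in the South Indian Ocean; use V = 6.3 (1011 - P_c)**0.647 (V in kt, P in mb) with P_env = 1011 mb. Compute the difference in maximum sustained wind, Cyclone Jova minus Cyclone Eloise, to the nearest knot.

Cyclone Jova: ΔP = 28; V ≈ 6.3 × 28^0.647 ≈ 54.41 kt.
Cyclone Eloise: ΔP = 117; V ≈ 6.3 × 117^0.647 ≈ 137.23 kt.
Difference ≈ 54.41 − 137.23 = -82.82 → -83 kt.

-83 kt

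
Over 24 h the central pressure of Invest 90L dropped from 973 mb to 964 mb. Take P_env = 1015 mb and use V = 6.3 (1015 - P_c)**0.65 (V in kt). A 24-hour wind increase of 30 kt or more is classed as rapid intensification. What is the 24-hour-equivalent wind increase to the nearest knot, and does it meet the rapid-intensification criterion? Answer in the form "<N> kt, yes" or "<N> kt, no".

V₁: ΔP = 42, V ≈ 6.3 × 42^0.65 ≈ 71.52 kt.
V₂: ΔP = 51, V ≈ 6.3 × 51^0.65 ≈ 81.14 kt.
ΔV over 24 h = 9.62 kt → 24 h equivalent = 9.62 × 24/24 ≈ 9.62 kt.
10 kt < 30 kt ⇒ not rapid intensification.

10 kt, no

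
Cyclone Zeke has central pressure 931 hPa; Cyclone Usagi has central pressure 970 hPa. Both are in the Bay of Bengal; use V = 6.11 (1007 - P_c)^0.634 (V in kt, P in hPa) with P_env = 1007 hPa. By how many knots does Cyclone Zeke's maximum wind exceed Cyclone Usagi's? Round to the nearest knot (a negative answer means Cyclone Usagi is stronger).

Cyclone Zeke: ΔP = 76; V ≈ 6.11 × 76^0.634 ≈ 95.16 kt.
Cyclone Usagi: ΔP = 37; V ≈ 6.11 × 37^0.634 ≈ 60.29 kt.
Difference ≈ 95.16 − 60.29 = 34.87 → 35 kt.

35 kt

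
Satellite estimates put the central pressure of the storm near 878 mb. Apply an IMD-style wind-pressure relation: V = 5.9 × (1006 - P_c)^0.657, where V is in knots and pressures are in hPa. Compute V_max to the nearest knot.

143 kt

ΔP = 1006 − 878 = 128 mb.
128^0.657 ≈ 24.235.
V ≈ 5.9 × 24.235 ≈ 143.0 kt.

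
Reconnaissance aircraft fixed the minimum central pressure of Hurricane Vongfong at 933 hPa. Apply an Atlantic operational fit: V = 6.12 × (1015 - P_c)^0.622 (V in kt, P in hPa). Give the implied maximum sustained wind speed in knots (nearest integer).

95 kt

ΔP = 1015 − 933 = 82 hPa.
82^0.622 ≈ 15.502.
V ≈ 6.12 × 15.502 ≈ 94.9 kt.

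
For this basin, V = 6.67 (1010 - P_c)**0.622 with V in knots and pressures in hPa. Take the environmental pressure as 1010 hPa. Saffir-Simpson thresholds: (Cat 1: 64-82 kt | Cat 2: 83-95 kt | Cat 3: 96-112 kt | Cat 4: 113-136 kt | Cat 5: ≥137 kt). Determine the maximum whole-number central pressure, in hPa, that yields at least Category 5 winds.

Category 5 begins at V = 137 kt.
Required ΔP = (137/6.67)^(1/0.622) = 20.540^1.608 ≈ 128.91 hPa.
P_c ≤ 1010 − 128.91 = 881.09, so the highest integer P_c is 881 hPa.

881 hPa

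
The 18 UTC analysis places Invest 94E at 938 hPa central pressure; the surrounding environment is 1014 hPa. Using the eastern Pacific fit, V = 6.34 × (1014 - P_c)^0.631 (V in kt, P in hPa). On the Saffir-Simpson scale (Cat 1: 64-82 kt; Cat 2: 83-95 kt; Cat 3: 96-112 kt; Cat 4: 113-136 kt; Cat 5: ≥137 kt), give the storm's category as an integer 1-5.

ΔP = 1014 − 938 = 76 hPa.
V ≈ 6.34 × 76^0.631 = 6.34 × 15.37 ≈ 97 kt.
97 kt falls in the Category 3 band.

3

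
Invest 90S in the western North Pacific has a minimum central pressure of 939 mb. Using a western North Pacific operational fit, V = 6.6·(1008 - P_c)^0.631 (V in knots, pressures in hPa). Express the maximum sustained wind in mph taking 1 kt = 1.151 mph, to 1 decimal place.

ΔP = 1008 − 939 = 69 mb.
V ≈ 6.6 × 69^0.631 = 6.6 × 14.465 ≈ 95.468 kt.
95.468 × 1.151 ≈ 109.88 mph → 109.9 mph.

109.9 mph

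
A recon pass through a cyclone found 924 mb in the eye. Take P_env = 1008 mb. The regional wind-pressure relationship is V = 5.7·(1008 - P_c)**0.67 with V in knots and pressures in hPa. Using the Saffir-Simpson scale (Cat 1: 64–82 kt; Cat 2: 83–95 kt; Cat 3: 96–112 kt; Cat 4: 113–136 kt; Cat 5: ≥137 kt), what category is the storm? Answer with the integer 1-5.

3

ΔP = 1008 − 924 = 84 mb.
V ≈ 5.7 × 84^0.67 = 5.7 × 19.47 ≈ 111 kt.
111 kt falls in the Category 3 band.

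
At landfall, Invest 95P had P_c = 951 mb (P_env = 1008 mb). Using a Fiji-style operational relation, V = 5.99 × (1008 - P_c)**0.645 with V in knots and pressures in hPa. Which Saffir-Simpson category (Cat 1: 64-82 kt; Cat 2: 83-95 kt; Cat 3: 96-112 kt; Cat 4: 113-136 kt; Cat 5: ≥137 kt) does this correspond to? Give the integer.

1

ΔP = 1008 − 951 = 57 mb.
V ≈ 5.99 × 57^0.645 = 5.99 × 13.57 ≈ 81 kt.
81 kt falls in the Category 1 band.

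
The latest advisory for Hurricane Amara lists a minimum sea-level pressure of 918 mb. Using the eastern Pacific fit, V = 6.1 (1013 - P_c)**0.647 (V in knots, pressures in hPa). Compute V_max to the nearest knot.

ΔP = 1013 − 918 = 95 mb.
95^0.647 ≈ 19.037.
V ≈ 6.1 × 19.037 ≈ 116.1 kt.

116 kt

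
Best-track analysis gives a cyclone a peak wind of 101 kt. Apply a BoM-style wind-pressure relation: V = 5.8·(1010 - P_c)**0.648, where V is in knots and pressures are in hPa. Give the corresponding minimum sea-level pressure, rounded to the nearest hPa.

928 hPa

ΔP = (V / 5.8)^(1/0.648) = (101/5.8)^1.543.
101/5.8 = 17.414; 17.414^1.543 ≈ 82.22 hPa.
P_c = 1010 − 82.22 = 927.78 ≈ 928 hPa.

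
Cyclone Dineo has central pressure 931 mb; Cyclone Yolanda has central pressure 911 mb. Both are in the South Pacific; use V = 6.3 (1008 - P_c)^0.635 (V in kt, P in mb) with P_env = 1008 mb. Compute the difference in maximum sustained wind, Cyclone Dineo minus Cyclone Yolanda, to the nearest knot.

-16 kt

Cyclone Dineo: ΔP = 77; V ≈ 6.3 × 77^0.635 ≈ 99.37 kt.
Cyclone Yolanda: ΔP = 97; V ≈ 6.3 × 97^0.635 ≈ 115.06 kt.
Difference ≈ 99.37 − 115.06 = -15.69 → -16 kt.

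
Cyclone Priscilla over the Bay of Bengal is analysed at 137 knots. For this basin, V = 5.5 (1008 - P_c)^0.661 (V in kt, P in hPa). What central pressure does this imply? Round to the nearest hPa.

878 hPa

ΔP = (V / 5.5)^(1/0.661) = (137/5.5)^1.513.
137/5.5 = 24.909; 24.909^1.513 ≈ 129.57 hPa.
P_c = 1008 − 129.57 = 878.43 ≈ 878 hPa.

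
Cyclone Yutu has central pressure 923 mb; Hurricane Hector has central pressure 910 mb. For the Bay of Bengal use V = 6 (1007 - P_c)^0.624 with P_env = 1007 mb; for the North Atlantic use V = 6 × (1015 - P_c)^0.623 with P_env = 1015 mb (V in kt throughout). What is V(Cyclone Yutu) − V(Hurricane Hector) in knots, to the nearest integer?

Cyclone Yutu: ΔP = 84; V ≈ 6 × 84^0.624 ≈ 95.26 kt.
Hurricane Hector: ΔP = 105; V ≈ 6 × 105^0.623 ≈ 108.98 kt.
Difference ≈ 95.26 − 108.98 = -13.72 → -14 kt.

-14 kt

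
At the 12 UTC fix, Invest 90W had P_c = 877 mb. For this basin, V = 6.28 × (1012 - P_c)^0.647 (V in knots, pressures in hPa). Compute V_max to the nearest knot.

150 kt

ΔP = 1012 − 877 = 135 mb.
135^0.647 ≈ 23.896.
V ≈ 6.28 × 23.896 ≈ 150.1 kt.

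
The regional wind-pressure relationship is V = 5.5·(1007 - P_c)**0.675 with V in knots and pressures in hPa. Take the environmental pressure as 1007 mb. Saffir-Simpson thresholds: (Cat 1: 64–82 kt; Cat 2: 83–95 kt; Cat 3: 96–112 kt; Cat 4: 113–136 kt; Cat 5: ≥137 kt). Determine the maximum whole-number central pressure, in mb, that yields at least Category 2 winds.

951 mb

Category 2 begins at V = 83 kt.
Required ΔP = (83/5.5)^(1/0.675) = 15.091^1.481 ≈ 55.75 mb.
P_c ≤ 1007 − 55.75 = 951.25, so the highest integer P_c is 951 mb.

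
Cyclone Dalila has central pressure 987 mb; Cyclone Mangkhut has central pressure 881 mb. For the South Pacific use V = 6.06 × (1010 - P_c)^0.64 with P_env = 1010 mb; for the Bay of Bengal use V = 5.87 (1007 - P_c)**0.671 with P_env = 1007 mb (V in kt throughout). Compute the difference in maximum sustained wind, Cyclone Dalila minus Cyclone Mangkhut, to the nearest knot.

-106 kt

Cyclone Dalila: ΔP = 23; V ≈ 6.06 × 23^0.64 ≈ 45.08 kt.
Cyclone Mangkhut: ΔP = 126; V ≈ 5.87 × 126^0.671 ≈ 150.66 kt.
Difference ≈ 45.08 − 150.66 = -105.58 → -106 kt.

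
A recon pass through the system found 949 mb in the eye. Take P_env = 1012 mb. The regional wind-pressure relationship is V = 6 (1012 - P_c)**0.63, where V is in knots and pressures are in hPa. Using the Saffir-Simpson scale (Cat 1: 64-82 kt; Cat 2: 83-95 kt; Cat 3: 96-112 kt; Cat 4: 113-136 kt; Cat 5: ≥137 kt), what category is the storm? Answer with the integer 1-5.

ΔP = 1012 − 949 = 63 mb.
V ≈ 6 × 63^0.63 = 6 × 13.60 ≈ 82 kt.
82 kt falls in the Category 1 band.

1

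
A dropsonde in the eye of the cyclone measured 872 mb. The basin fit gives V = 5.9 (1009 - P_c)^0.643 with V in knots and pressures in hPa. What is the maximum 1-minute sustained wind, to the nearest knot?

ΔP = 1009 − 872 = 137 mb.
137^0.643 ≈ 23.654.
V ≈ 5.9 × 23.654 ≈ 139.6 kt.

140 kt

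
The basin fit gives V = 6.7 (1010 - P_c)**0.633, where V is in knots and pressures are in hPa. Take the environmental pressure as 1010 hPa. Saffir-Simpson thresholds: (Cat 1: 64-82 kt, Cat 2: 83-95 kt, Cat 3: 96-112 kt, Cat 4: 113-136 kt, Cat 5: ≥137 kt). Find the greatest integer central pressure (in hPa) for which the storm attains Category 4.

Category 4 begins at V = 113 kt.
Required ΔP = (113/6.7)^(1/0.633) = 16.866^1.580 ≈ 86.77 hPa.
P_c ≤ 1010 − 86.77 = 923.23, so the highest integer P_c is 923 hPa.

923 hPa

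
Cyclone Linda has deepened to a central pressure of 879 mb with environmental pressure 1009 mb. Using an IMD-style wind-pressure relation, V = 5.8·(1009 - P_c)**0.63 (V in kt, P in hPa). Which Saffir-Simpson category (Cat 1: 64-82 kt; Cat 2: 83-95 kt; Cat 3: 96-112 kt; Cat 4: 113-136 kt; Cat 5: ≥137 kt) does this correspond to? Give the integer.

4

ΔP = 1009 − 879 = 130 mb.
V ≈ 5.8 × 130^0.63 = 5.8 × 21.47 ≈ 125 kt.
125 kt falls in the Category 4 band.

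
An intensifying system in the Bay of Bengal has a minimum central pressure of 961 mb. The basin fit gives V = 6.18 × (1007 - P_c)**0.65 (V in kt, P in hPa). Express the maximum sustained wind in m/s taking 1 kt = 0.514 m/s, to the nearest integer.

38 m/s

ΔP = 1007 − 961 = 46 mb.
V ≈ 6.18 × 46^0.65 = 6.18 × 12.045 ≈ 74.436 kt.
74.436 × 0.514 ≈ 38.26 m/s → 38 m/s.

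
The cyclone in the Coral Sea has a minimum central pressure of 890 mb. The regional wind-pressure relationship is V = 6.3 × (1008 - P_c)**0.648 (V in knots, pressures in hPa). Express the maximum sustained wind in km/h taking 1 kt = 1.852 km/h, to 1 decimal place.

ΔP = 1008 − 890 = 118 mb.
V ≈ 6.3 × 118^0.648 = 6.3 × 22.008 ≈ 138.650 kt.
138.650 × 1.852 ≈ 256.78 km/h → 256.8 km/h.

256.8 km/h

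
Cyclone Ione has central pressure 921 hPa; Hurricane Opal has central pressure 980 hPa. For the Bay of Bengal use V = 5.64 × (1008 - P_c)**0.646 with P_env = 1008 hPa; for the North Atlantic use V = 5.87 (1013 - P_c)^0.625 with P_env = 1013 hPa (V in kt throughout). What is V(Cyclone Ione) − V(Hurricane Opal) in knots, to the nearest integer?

Cyclone Ione: ΔP = 87; V ≈ 5.64 × 87^0.646 ≈ 100.97 kt.
Hurricane Opal: ΔP = 33; V ≈ 5.87 × 33^0.625 ≈ 52.20 kt.
Difference ≈ 100.97 − 52.20 = 48.77 → 49 kt.

49 kt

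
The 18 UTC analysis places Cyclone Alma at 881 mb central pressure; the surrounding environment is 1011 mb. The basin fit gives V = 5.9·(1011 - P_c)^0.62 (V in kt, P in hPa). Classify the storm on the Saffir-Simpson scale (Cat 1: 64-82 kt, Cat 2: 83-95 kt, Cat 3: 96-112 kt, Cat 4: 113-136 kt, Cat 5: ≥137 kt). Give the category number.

4

ΔP = 1011 − 881 = 130 mb.
V ≈ 5.9 × 130^0.62 = 5.9 × 20.45 ≈ 121 kt.
121 kt falls in the Category 4 band.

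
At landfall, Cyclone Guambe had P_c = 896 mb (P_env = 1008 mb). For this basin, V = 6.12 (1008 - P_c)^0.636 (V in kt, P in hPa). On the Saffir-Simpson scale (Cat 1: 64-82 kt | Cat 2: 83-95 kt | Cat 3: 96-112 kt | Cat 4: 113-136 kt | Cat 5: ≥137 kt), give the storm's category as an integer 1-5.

4

ΔP = 1008 − 896 = 112 mb.
V ≈ 6.12 × 112^0.636 = 6.12 × 20.10 ≈ 123 kt.
123 kt falls in the Category 4 band.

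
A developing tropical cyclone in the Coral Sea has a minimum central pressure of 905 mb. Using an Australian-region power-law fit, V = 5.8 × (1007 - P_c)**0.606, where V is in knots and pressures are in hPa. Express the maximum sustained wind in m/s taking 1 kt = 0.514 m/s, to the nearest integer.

ΔP = 1007 − 905 = 102 mb.
V ≈ 5.8 × 102^0.606 = 5.8 × 16.490 ≈ 95.640 kt.
95.640 × 0.514 ≈ 49.16 m/s → 49 m/s.

49 m/s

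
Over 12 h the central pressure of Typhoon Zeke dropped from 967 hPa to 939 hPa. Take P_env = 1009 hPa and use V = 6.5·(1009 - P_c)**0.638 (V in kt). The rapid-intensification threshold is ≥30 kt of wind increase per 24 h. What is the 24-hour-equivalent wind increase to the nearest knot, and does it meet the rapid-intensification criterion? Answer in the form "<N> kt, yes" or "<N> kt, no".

54 kt, yes

V₁: ΔP = 42, V ≈ 6.5 × 42^0.638 ≈ 70.56 kt.
V₂: ΔP = 70, V ≈ 6.5 × 70^0.638 ≈ 97.74 kt.
ΔV over 12 h = 27.18 kt → 24 h equivalent = 27.18 × 24/12 ≈ 54.36 kt.
54 kt ≥ 30 kt ⇒ rapid intensification.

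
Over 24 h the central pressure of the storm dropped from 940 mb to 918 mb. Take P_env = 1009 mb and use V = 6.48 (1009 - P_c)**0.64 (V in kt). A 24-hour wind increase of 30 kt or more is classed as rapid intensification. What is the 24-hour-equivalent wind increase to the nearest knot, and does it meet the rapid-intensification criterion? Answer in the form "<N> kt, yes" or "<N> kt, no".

V₁: ΔP = 69, V ≈ 6.48 × 69^0.64 ≈ 97.37 kt.
V₂: ΔP = 91, V ≈ 6.48 × 91^0.64 ≈ 116.24 kt.
ΔV over 24 h = 18.87 kt → 24 h equivalent = 18.87 × 24/24 ≈ 18.87 kt.
19 kt < 30 kt ⇒ not rapid intensification.

19 kt, no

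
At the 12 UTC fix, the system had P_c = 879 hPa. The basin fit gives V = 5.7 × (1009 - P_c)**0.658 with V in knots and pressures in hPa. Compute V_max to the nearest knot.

ΔP = 1009 − 879 = 130 hPa.
130^0.658 ≈ 24.602.
V ≈ 5.7 × 24.602 ≈ 140.2 kt.

140 kt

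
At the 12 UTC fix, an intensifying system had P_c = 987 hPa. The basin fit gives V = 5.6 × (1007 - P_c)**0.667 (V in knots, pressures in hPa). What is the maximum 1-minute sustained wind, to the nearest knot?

41 kt

ΔP = 1007 − 987 = 20 hPa.
20^0.667 ≈ 7.375.
V ≈ 5.6 × 7.375 ≈ 41.3 kt.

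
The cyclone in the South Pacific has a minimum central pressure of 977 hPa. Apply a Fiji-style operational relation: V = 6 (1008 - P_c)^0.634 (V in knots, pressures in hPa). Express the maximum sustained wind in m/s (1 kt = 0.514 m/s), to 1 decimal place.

27.2 m/s

ΔP = 1008 − 977 = 31 hPa.
V ≈ 6 × 31^0.634 = 6 × 8.821 ≈ 52.927 kt.
52.927 × 0.514 ≈ 27.20 m/s → 27.2 m/s.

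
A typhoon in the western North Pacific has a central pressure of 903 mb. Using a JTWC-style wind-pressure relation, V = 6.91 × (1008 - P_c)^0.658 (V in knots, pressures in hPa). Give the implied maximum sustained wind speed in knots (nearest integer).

ΔP = 1008 − 903 = 105 mb.
105^0.658 ≈ 21.377.
V ≈ 6.91 × 21.377 ≈ 147.7 kt.

148 kt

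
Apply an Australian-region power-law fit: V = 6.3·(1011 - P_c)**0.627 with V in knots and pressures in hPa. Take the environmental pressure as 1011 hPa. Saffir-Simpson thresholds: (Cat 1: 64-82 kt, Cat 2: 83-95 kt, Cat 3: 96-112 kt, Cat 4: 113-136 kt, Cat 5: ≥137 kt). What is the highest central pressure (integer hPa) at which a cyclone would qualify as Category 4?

Category 4 begins at V = 113 kt.
Required ΔP = (113/6.3)^(1/0.627) = 17.937^1.595 ≈ 99.90 hPa.
P_c ≤ 1011 − 99.90 = 911.10, so the highest integer P_c is 911 hPa.

911 hPa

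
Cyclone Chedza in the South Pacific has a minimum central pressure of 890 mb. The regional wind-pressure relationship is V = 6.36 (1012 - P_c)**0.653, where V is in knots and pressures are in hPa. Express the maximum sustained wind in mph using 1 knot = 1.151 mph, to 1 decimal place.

ΔP = 1012 − 890 = 122 mb.
V ≈ 6.36 × 122^0.653 = 6.36 × 23.035 ≈ 146.504 kt.
146.504 × 1.151 ≈ 168.63 mph → 168.6 mph.

168.6 mph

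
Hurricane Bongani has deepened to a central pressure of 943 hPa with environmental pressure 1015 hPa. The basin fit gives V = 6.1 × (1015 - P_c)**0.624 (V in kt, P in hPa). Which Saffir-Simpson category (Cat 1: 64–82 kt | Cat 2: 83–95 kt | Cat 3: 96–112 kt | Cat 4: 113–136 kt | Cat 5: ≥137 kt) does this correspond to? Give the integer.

2

ΔP = 1015 − 943 = 72 hPa.
V ≈ 6.1 × 72^0.624 = 6.1 × 14.42 ≈ 88 kt.
88 kt falls in the Category 2 band.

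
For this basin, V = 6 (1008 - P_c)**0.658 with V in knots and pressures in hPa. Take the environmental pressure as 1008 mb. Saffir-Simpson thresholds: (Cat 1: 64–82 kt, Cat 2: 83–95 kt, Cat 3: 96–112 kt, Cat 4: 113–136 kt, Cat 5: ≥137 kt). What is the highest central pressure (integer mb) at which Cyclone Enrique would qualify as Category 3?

Category 3 begins at V = 96 kt.
Required ΔP = (96/6)^(1/0.658) = 16.000^1.520 ≈ 67.60 mb.
P_c ≤ 1008 − 67.60 = 940.40, so the highest integer P_c is 940 mb.

940 mb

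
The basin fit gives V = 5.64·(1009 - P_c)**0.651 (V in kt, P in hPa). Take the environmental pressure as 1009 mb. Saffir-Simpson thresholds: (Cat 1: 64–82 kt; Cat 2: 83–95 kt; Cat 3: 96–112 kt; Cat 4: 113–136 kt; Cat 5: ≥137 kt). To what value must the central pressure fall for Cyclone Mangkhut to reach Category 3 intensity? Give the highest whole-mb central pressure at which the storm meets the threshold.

931 mb

Category 3 begins at V = 96 kt.
Required ΔP = (96/5.64)^(1/0.651) = 17.021^1.536 ≈ 77.79 mb.
P_c ≤ 1009 − 77.79 = 931.21, so the highest integer P_c is 931 mb.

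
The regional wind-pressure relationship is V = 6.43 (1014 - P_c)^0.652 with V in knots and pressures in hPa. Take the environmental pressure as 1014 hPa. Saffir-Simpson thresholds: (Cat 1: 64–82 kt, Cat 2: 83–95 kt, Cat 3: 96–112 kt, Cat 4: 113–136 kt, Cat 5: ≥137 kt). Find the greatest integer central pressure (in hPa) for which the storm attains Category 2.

Category 2 begins at V = 83 kt.
Required ΔP = (83/6.43)^(1/0.652) = 12.908^1.534 ≈ 50.56 hPa.
P_c ≤ 1014 − 50.56 = 963.44, so the highest integer P_c is 963 hPa.

963 hPa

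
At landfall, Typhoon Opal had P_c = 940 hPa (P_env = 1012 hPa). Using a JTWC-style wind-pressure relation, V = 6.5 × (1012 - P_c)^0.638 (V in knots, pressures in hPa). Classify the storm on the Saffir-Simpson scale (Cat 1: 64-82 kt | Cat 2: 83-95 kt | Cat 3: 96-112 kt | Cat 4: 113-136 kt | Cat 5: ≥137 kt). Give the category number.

3

ΔP = 1012 − 940 = 72 hPa.
V ≈ 6.5 × 72^0.638 = 6.5 × 15.31 ≈ 100 kt.
100 kt falls in the Category 3 band.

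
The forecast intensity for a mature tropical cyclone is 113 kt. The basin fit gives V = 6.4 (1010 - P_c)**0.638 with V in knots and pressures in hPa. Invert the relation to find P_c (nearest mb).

ΔP = (V / 6.4)^(1/0.638) = (113/6.4)^1.567.
113/6.4 = 17.656; 17.656^1.567 ≈ 90.03 mb.
P_c = 1010 − 90.03 = 919.97 ≈ 920 mb.

920 mb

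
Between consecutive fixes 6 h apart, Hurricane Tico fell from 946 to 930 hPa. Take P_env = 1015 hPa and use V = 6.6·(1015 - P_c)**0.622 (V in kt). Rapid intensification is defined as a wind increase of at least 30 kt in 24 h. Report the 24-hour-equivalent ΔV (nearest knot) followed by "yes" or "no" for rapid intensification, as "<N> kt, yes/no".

51 kt, yes

V₁: ΔP = 69, V ≈ 6.6 × 69^0.622 ≈ 91.90 kt.
V₂: ΔP = 85, V ≈ 6.6 × 85^0.622 ≈ 104.63 kt.
ΔV over 6 h = 12.73 kt → 24 h equivalent = 12.73 × 24/6 ≈ 50.92 kt.
51 kt ≥ 30 kt ⇒ rapid intensification.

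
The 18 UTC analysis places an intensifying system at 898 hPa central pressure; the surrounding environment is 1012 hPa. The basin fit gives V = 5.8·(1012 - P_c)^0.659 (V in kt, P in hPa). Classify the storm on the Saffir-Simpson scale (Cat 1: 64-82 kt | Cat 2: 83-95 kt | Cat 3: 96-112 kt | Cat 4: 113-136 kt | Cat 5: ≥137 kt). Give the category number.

ΔP = 1012 − 898 = 114 hPa.
V ≈ 5.8 × 114^0.659 = 5.8 × 22.67 ≈ 132 kt.
132 kt falls in the Category 4 band.

4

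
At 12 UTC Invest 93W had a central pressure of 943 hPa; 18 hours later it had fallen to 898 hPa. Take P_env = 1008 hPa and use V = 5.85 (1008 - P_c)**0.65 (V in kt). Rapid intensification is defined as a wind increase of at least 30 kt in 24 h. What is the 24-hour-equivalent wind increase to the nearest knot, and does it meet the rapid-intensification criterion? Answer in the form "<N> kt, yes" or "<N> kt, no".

V₁: ΔP = 65, V ≈ 5.85 × 65^0.65 ≈ 88.22 kt.
V₂: ΔP = 110, V ≈ 5.85 × 110^0.65 ≈ 124.18 kt.
ΔV over 18 h = 35.96 kt → 24 h equivalent = 35.96 × 24/18 ≈ 47.95 kt.
48 kt ≥ 30 kt ⇒ rapid intensification.

48 kt, yes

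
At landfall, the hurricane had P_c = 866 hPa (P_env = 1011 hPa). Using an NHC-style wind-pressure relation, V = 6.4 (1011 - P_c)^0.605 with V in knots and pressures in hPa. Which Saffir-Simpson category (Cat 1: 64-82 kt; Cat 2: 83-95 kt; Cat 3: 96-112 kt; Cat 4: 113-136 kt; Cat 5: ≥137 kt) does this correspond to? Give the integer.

ΔP = 1011 − 866 = 145 hPa.
V ≈ 6.4 × 145^0.605 = 6.4 × 20.31 ≈ 130 kt.
130 kt falls in the Category 4 band.

4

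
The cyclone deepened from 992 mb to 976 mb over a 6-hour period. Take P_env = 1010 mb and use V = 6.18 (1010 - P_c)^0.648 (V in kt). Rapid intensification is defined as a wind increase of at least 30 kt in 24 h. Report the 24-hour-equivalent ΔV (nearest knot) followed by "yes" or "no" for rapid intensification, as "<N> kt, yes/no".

82 kt, yes

V₁: ΔP = 18, V ≈ 6.18 × 18^0.648 ≈ 40.22 kt.
V₂: ΔP = 34, V ≈ 6.18 × 34^0.648 ≈ 60.73 kt.
ΔV over 6 h = 20.51 kt → 24 h equivalent = 20.51 × 24/6 ≈ 82.04 kt.
82 kt ≥ 30 kt ⇒ rapid intensification.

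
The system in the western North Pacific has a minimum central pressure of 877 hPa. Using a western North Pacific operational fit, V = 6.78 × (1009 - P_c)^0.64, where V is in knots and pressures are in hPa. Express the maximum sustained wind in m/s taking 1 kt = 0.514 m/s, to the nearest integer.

ΔP = 1009 − 877 = 132 hPa.
V ≈ 6.78 × 132^0.64 = 6.78 × 22.760 ≈ 154.311 kt.
154.311 × 0.514 ≈ 79.32 m/s → 79 m/s.

79 m/s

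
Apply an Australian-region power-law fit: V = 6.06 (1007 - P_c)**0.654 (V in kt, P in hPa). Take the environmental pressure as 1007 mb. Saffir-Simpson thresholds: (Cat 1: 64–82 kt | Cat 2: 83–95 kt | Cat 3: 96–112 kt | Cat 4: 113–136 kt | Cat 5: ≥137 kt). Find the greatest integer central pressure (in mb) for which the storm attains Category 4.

919 mb

Category 4 begins at V = 113 kt.
Required ΔP = (113/6.06)^(1/0.654) = 18.647^1.529 ≈ 87.66 mb.
P_c ≤ 1007 − 87.66 = 919.34, so the highest integer P_c is 919 mb.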